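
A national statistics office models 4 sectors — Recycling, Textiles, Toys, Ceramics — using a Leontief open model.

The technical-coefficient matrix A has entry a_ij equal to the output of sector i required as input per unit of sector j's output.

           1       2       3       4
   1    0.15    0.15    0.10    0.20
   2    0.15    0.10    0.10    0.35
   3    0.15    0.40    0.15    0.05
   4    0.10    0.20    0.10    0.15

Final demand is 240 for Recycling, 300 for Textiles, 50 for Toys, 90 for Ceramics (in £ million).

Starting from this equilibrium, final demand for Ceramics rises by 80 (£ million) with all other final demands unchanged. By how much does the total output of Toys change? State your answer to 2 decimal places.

Δx_3 = 41.46

I − A =
  [   0.85    -0.15    -0.10    -0.20]
  [  -0.15     0.90    -0.10    -0.35]
  [  -0.15    -0.40     0.85    -0.05]
  [  -0.10    -0.20    -0.10     0.85]
Compute the cofactors C_ij = (−1)^(i+j)·(3×3 minor ij) of I−A; the adjugate is their transpose:
adj(I−A) = Cᵀ =
  [ 0.537250   0.184625   0.109500   0.208875]
  [ 0.155875   0.576625   0.119250   0.281125]
  [ 0.175250   0.315375   0.542375   0.203000]
  [ 0.120500   0.194500   0.104750   0.575375]
det(I−A) = Σ_j (I−A)_1j·C_1j = (0.85)(0.537250) + (-0.15)(0.155875) + (-0.10)(0.175250) + (-0.20)(0.120500) = 0.39165625
(I − A)⁻¹ = adj(I−A) / det(I−A) ≈
  [   1.3717     0.4714     0.2796     0.5333]
  [   0.3980     1.4723     0.3045     0.7178]
  [   0.4475     0.8052     1.3848     0.5183]
  [   0.3077     0.4966     0.2675     1.4691]
Δx = (I − A)⁻¹ Δd with Δd having +80 in the Ceramics component and 0 elsewhere.
So Δx_3 = L_34 · (+80), where L_34 = adj(I−A)_34 / det(I−A) = 0.203000 / 0.39165625.
Δx_3 = 0.203000 × (+80) / 0.39165625 = 16.24 / 0.39165625 ≈ 41.46.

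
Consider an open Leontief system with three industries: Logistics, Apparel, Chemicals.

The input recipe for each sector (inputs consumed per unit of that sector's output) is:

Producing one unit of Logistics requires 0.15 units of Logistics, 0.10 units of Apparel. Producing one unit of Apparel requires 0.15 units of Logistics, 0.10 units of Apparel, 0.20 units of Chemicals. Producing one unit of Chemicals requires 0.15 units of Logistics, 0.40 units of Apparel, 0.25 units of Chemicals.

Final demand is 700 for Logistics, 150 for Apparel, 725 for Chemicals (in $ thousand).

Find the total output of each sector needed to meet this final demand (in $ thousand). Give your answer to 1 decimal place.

x_L = 1178.5, x_A = 825.0, x_C = 1186.7

I − A =
  [   0.85    -0.15    -0.15]
  [  -0.10     0.90    -0.40]
  [   0.00    -0.20     0.75]
Cofactors of I−A, C_ij = (−1)^(i+j)·(minor ij) (rows/columns in the sector order above):
  C_11 = (0.90)(0.75) − (-0.40)(-0.20) = 0.5950
  C_12 = −[(-0.10)(0.75) − (-0.40)(0.00)] = 0.0750
  C_13 = (-0.10)(-0.20) − (0.90)(0.00) = 0.0200
  C_21 = −[(-0.15)(0.75) − (-0.15)(-0.20)] = 0.1425
  C_22 = (0.85)(0.75) − (-0.15)(0.00) = 0.6375
  C_23 = −[(0.85)(-0.20) − (-0.15)(0.00)] = 0.1700
  C_31 = (-0.15)(-0.40) − (-0.15)(0.90) = 0.1950
  C_32 = −[(0.85)(-0.40) − (-0.15)(-0.10)] = 0.3550
  C_33 = (0.85)(0.90) − (-0.15)(-0.10) = 0.7500
det(I−A) = Σ_j (I−A)_1j·C_1j = (0.85)(0.5950) + (-0.15)(0.0750) + (-0.15)(0.0200) = 0.4915
adj(I−A) = Cᵀ =
  [ 0.5950   0.1425   0.1950]
  [ 0.0750   0.6375   0.3550]
  [ 0.0200   0.1700   0.7500]
(I − A)⁻¹ = adj(I−A) / det(I−A) ≈
  [   1.2106     0.2899     0.3967]
  [   0.1526     1.2970     0.7223]
  [   0.0407     0.3459     1.5259]
x = (I − A)⁻¹ d = adj(I−A)·d / det(I−A), with det(I−A) = 0.4915:
  x_L = (0.5950·700 + 0.1425·150 + 0.1950·725) / 0.4915 = 579.25 / 0.4915 ≈ 1178.5
  x_A = (0.0750·700 + 0.6375·150 + 0.3550·725) / 0.4915 = 405.50 / 0.4915 ≈ 825.0
  x_C = (0.0200·700 + 0.1700·150 + 0.7500·725) / 0.4915 = 583.25 / 0.4915 ≈ 1186.7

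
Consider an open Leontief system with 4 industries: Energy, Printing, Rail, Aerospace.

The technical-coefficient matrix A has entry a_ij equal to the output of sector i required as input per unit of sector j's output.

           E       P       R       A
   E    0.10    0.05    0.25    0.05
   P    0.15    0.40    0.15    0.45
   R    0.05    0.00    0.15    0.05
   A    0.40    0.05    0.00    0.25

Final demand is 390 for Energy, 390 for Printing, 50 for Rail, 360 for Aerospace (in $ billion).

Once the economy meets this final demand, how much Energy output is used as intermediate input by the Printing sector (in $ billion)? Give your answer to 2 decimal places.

I − A =
  [   0.90    -0.05    -0.25    -0.05]
  [  -0.15     0.60    -0.15    -0.45]
  [  -0.05     0.00     0.85    -0.05]
  [  -0.40    -0.05     0.00     0.75]
Compute the cofactors C_ij = (−1)^(i+j)·(3×3 minor ij) of I−A; the adjugate is their transpose:
adj(I−A) = Cᵀ =
  [ 0.363000   0.034625   0.112875   0.052500]
  [ 0.257250   0.542375   0.171375   0.354000]
  [ 0.033750   0.005250   0.357750   0.029250]
  [ 0.210750   0.054625   0.071625   0.444750]
det(I−A) = Σ_j (I−A)_1j·C_1j = (0.90)(0.363000) + (-0.05)(0.257250) + (-0.25)(0.033750) + (-0.05)(0.210750) = 0.2948625
(I − A)⁻¹ = adj(I−A) / det(I−A) ≈
  [   1.2311     0.1174     0.3828     0.1780]
  [   0.8724     1.8394     0.5812     1.2006]
  [   0.1145     0.0178     1.2133     0.0992]
  [   0.7147     0.1853     0.2429     1.5083]
First solve x = (I − A)⁻¹ d = adj(I−A)·d / det(I−A); in particular x_P = (0.257250·390 + 0.542375·390 + 0.171375·50 + 0.354000·360) / 0.2948625 = 447.8625 / 0.2948625 ≈ 1518.8859.
Intermediate flow from E to P: z_EP = a_EP · x_P = 0.05 × 447.8625 / 0.2948625 = 22.393125 / 0.2948625 ≈ 75.94.

z_EP = 75.94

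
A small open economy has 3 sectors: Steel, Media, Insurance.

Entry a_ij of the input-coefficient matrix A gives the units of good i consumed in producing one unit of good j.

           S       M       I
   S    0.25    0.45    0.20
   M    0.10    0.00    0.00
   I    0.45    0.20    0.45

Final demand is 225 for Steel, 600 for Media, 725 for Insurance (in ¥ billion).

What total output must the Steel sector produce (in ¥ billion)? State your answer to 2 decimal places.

x_S = 1502.13

I − A =
  [   0.75    -0.45    -0.20]
  [  -0.10     1.00     0.00]
  [  -0.45    -0.20     0.55]
Cofactors of I−A, C_ij = (−1)^(i+j)·(minor ij) (rows/columns in the sector order above):
  C_11 = (1.00)(0.55) − (0.00)(-0.20) = 0.5500
  C_12 = −[(-0.10)(0.55) − (0.00)(-0.45)] = 0.0550
  C_13 = (-0.10)(-0.20) − (1.00)(-0.45) = 0.4700
  C_21 = −[(-0.45)(0.55) − (-0.20)(-0.20)] = 0.2875
  C_22 = (0.75)(0.55) − (-0.20)(-0.45) = 0.3225
  C_23 = −[(0.75)(-0.20) − (-0.45)(-0.45)] = 0.3525
  C_31 = (-0.45)(0.00) − (-0.20)(1.00) = 0.2000
  C_32 = −[(0.75)(0.00) − (-0.20)(-0.10)] = 0.0200
  C_33 = (0.75)(1.00) − (-0.45)(-0.10) = 0.7050
det(I−A) = Σ_j (I−A)_1j·C_1j = (0.75)(0.5500) + (-0.45)(0.0550) + (-0.20)(0.4700) = 0.29375
adj(I−A) = Cᵀ =
  [ 0.5500   0.2875   0.2000]
  [ 0.0550   0.3225   0.0200]
  [ 0.4700   0.3525   0.7050]
(I − A)⁻¹ = adj(I−A) / det(I−A) ≈
  [   1.8723     0.9787     0.6809]
  [   0.1872     1.0979     0.0681]
  [   1.6000     1.2000     2.4000]
x = (I − A)⁻¹ d = adj(I−A)·d / det(I−A), with det(I−A) = 0.29375:
  x_S = (0.5500·225 + 0.2875·600 + 0.2000·725) / 0.29375 = 441.25 / 0.29375 ≈ 1502.13
  x_M = (0.0550·225 + 0.3225·600 + 0.0200·725) / 0.29375 = 220.375 / 0.29375 ≈ 750.21
  x_I = (0.4700·225 + 0.3525·600 + 0.7050·725) / 0.29375 = 828.375 / 0.29375 = 2820.00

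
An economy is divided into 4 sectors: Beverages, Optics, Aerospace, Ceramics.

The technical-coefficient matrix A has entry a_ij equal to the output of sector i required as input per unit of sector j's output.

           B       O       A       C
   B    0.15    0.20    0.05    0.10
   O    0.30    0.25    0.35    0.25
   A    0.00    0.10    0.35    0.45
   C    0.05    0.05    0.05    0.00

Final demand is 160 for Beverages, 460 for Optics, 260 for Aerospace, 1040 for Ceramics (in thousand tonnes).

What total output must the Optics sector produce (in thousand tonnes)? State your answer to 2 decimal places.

x_O = 2171.84

I − A =
  [   0.85    -0.20    -0.05    -0.10]
  [  -0.30     0.75    -0.35    -0.25]
  [   0.00    -0.10     0.65    -0.45]
  [  -0.05    -0.05    -0.05     1.00]
Compute the cofactors C_ij = (−1)^(i+j)·(3×3 minor ij) of I−A; the adjugate is their transpose:
adj(I−A) = Cᵀ =
  [ 0.418375   0.135375   0.114875   0.127375]
  [ 0.204250   0.529000   0.323500   0.298250]
  [ 0.054875   0.108125   0.559125   0.284125]
  [ 0.033875   0.038625   0.049875   0.344125]
det(I−A) = Σ_j (I−A)_1j·C_1j = (0.85)(0.418375) + (-0.20)(0.204250) + (-0.05)(0.054875) + (-0.10)(0.033875) = 0.3086375
(I − A)⁻¹ = adj(I−A) / det(I−A) ≈
  [   1.3556     0.4386     0.3722     0.4127]
  [   0.6618     1.7140     1.0482     0.9663]
  [   0.1778     0.3503     1.8116     0.9206]
  [   0.1098     0.1251     0.1616     1.1150]
x = (I − A)⁻¹ d = adj(I−A)·d / det(I−A), with det(I−A) = 0.3086375:
  x_B = (0.418375·160 + 0.135375·460 + 0.114875·260 + 0.127375·1040) / 0.3086375 = 291.55 / 0.3086375 ≈ 944.64
  x_O = (0.204250·160 + 0.529000·460 + 0.323500·260 + 0.298250·1040) / 0.3086375 = 670.31 / 0.3086375 ≈ 2171.84
  x_A = (0.054875·160 + 0.108125·460 + 0.559125·260 + 0.284125·1040) / 0.3086375 = 499.38 / 0.3086375 ≈ 1618.01
  x_C = (0.033875·160 + 0.038625·460 + 0.049875·260 + 0.344125·1040) / 0.3086375 = 394.045 / 0.3086375 ≈ 1276.72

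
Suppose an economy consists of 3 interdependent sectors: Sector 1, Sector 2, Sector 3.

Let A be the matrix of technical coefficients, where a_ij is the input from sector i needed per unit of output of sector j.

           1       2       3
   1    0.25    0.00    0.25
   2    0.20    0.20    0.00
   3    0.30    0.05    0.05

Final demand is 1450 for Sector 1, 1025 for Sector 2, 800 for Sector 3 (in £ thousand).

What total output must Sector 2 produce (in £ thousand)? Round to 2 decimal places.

I − A =
  [   0.75     0.00    -0.25]
  [  -0.20     0.80     0.00]
  [  -0.30    -0.05     0.95]
Cofactors of I−A, C_ij = (−1)^(i+j)·(minor ij) (rows/columns in the sector order above):
  C_11 = (0.80)(0.95) − (0.00)(-0.05) = 0.7600
  C_12 = −[(-0.20)(0.95) − (0.00)(-0.30)] = 0.1900
  C_13 = (-0.20)(-0.05) − (0.80)(-0.30) = 0.2500
  C_21 = −[(0.00)(0.95) − (-0.25)(-0.05)] = 0.0125
  C_22 = (0.75)(0.95) − (-0.25)(-0.30) = 0.6375
  C_23 = −[(0.75)(-0.05) − (0.00)(-0.30)] = 0.0375
  C_31 = (0.00)(0.00) − (-0.25)(0.80) = 0.2000
  C_32 = −[(0.75)(0.00) − (-0.25)(-0.20)] = 0.0500
  C_33 = (0.75)(0.80) − (0.00)(-0.20) = 0.6000
det(I−A) = Σ_j (I−A)_1j·C_1j = (0.75)(0.7600) + (0.00)(0.1900) + (-0.25)(0.2500) = 0.5075
adj(I−A) = Cᵀ =
  [ 0.7600   0.0125   0.2000]
  [ 0.1900   0.6375   0.0500]
  [ 0.2500   0.0375   0.6000]
(I − A)⁻¹ = adj(I−A) / det(I−A) ≈
  [   1.4975     0.0246     0.3941]
  [   0.3744     1.2562     0.0985]
  [   0.4926     0.0739     1.1823]
x = (I − A)⁻¹ d = adj(I−A)·d / det(I−A), with det(I−A) = 0.5075:
  x_1 = (0.7600·1450 + 0.0125·1025 + 0.2000·800) / 0.5075 = 1274.8125 / 0.5075 ≈ 2511.95
  x_2 = (0.1900·1450 + 0.6375·1025 + 0.0500·800) / 0.5075 = 968.9375 / 0.5075 ≈ 1909.24
  x_3 = (0.2500·1450 + 0.0375·1025 + 0.6000·800) / 0.5075 = 880.9375 / 0.5075 ≈ 1735.84

x_2 = 1909.24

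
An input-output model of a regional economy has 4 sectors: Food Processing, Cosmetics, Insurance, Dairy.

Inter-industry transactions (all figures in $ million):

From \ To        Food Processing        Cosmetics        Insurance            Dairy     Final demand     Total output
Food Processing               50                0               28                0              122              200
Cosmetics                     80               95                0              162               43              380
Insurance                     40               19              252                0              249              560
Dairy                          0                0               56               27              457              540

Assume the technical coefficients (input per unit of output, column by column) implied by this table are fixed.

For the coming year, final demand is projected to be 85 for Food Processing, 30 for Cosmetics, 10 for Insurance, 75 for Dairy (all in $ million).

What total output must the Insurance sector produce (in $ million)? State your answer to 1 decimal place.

Technical coefficients a_ij = z_ij / X_j:
  a_FF = 50/200 = 0.25, a_CF = 80/200 = 0.40, a_IF = 40/200 = 0.20, a_DF = 0/200 = 0.00
  a_FC = 0/380 = 0.00, a_CC = 95/380 = 0.25, a_IC = 19/380 = 0.05, a_DC = 0/380 = 0.00
  a_FI = 28/560 = 0.05, a_CI = 0/560 = 0.00, a_II = 252/560 = 0.45, a_DI = 56/560 = 0.10
  a_FD = 0/540 = 0.00, a_CD = 162/540 = 0.30, a_ID = 0/540 = 0.00, a_DD = 27/540 = 0.05
I − A =
  [   0.75     0.00    -0.05     0.00]
  [  -0.40     0.75     0.00    -0.30]
  [  -0.20    -0.05     0.55     0.00]
  [   0.00     0.00    -0.10     0.95]
Compute the cofactors C_ij = (−1)^(i+j)·(3×3 minor ij) of I−A; the adjugate is their transpose:
adj(I−A) = Cᵀ =
  [ 0.390375   0.002375   0.035625   0.000750]
  [ 0.215000   0.382375   0.041500   0.120750]
  [ 0.161500   0.035625   0.534375   0.011250]
  [ 0.017000   0.003750   0.056250   0.300875]
det(I−A) = Σ_j (I−A)_1j·C_1j = (0.75)(0.390375) + (0.00)(0.215000) + (-0.05)(0.161500) + (0.00)(0.017000) = 0.28470625
(I − A)⁻¹ = adj(I−A) / det(I−A) ≈
  [   1.3712     0.0083     0.1251     0.0026]
  [   0.7552     1.3431     0.1458     0.4241]
  [   0.5673     0.1251     1.8769     0.0395]
  [   0.0597     0.0132     0.1976     1.0568]
x = (I − A)⁻¹ d = adj(I−A)·d / det(I−A), with det(I−A) = 0.28470625:
  x_F = (0.390375·85 + 0.002375·30 + 0.035625·10 + 0.000750·75) / 0.28470625 = 33.665625 / 0.28470625 ≈ 118.2
  x_C = (0.215000·85 + 0.382375·30 + 0.041500·10 + 0.120750·75) / 0.28470625 = 39.2175 / 0.28470625 ≈ 137.7
  x_I = (0.161500·85 + 0.035625·30 + 0.534375·10 + 0.011250·75) / 0.28470625 = 20.98375 / 0.28470625 ≈ 73.7
  x_D = (0.017000·85 + 0.003750·30 + 0.056250·10 + 0.300875·75) / 0.28470625 = 24.685625 / 0.28470625 ≈ 86.7

x_I = 73.7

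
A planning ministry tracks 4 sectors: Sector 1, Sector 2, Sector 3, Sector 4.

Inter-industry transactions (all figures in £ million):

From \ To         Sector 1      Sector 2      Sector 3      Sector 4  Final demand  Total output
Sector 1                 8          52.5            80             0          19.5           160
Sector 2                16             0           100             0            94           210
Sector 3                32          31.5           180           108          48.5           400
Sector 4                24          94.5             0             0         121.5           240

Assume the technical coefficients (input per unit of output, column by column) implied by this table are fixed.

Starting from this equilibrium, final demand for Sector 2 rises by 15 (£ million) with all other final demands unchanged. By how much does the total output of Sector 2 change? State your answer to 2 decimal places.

Δx_2 = 20.23

Technical coefficients a_ij = z_ij / X_j:
  a_11 = 8/160 = 0.05, a_21 = 16/160 = 0.10, a_31 = 32/160 = 0.20, a_41 = 24/160 = 0.15
  a_12 = 52.5/210 = 0.25, a_22 = 0/210 = 0.00, a_32 = 31.5/210 = 0.15, a_42 = 94.5/210 = 0.45
  a_13 = 80/400 = 0.20, a_23 = 100/400 = 0.25, a_33 = 180/400 = 0.45, a_43 = 0/400 = 0.00
  a_14 = 0/240 = 0.00, a_24 = 0/240 = 0.00, a_34 = 108/240 = 0.45, a_44 = 0/240 = 0.00
I − A =
  [   0.95    -0.25    -0.20     0.00]
  [  -0.10     1.00    -0.25     0.00]
  [  -0.20    -0.15     0.55    -0.45]
  [  -0.15    -0.45     0.00     1.00]
Compute the cofactors C_ij = (−1)^(i+j)·(3×3 minor ij) of I−A; the adjugate is their transpose:
adj(I−A) = Cᵀ =
  [ 0.461875   0.208000   0.262500   0.118125]
  [ 0.121875   0.469000   0.257500   0.115875]
  [ 0.302750   0.401750   0.925000   0.416250]
  [ 0.124125   0.242250   0.155250   0.417625]
det(I−A) = Σ_j (I−A)_1j·C_1j = (0.95)(0.461875) + (-0.25)(0.121875) + (-0.20)(0.302750) + (0.00)(0.124125) = 0.3477625
(I − A)⁻¹ = adj(I−A) / det(I−A) ≈
  [   1.3281     0.5981     0.7548     0.3397]
  [   0.3505     1.3486     0.7404     0.3332]
  [   0.8706     1.1552     2.6599     1.1969]
  [   0.3569     0.6966     0.4464     1.2009]
Δx = (I − A)⁻¹ Δd with Δd having +15 in the Sector 2 component and 0 elsewhere.
So Δx_2 = L_22 · (+15), where L_22 = adj(I−A)_22 / det(I−A) = 0.469000 / 0.3477625.
Δx_2 = 0.469000 × (+15) / 0.3477625 = 7.035 / 0.3477625 ≈ 20.23.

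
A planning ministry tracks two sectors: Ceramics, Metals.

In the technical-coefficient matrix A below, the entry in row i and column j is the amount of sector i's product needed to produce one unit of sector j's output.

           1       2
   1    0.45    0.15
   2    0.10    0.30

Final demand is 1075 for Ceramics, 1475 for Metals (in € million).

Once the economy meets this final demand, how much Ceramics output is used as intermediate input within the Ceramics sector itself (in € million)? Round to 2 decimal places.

z_11 = 1184.29

I − A =
  [   0.55    -0.15]
  [  -0.10     0.70]
det(I−A) = (0.55)(0.70) − (-0.15)(-0.10) = 0.3700
adj(I−A) = [[0.70, 0.15], [0.10, 0.55]]
(I − A)⁻¹ = adj(I−A) / det(I−A) ≈
  [   1.8919     0.4054]
  [   0.2703     1.4865]
First solve x = (I − A)⁻¹ d = adj(I−A)·d / det(I−A); in particular x_1 = (0.70·1075 + 0.15·1475) / 0.3700 = 973.75 / 0.3700 ≈ 2631.7568.
Intermediate flow from 1 to 1: z_11 = a_11 · x_1 = 0.45 × 973.75 / 0.3700 = 438.1875 / 0.3700 ≈ 1184.29.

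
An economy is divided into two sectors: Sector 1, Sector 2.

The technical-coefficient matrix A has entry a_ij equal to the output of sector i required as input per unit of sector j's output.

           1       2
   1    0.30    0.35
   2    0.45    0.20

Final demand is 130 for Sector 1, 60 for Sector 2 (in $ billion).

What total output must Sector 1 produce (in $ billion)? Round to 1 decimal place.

I − A =
  [   0.70    -0.35]
  [  -0.45     0.80]
det(I−A) = (0.70)(0.80) − (-0.35)(-0.45) = 0.4025
adj(I−A) = [[0.80, 0.35], [0.45, 0.70]]
(I − A)⁻¹ = adj(I−A) / det(I−A) ≈
  [   1.9876     0.8696]
  [   1.1180     1.7391]
x = (I − A)⁻¹ d = adj(I−A)·d / det(I−A), with det(I−A) = 0.4025:
  x_1 = (0.80·130 + 0.35·60) / 0.4025 = 125.00 / 0.4025 ≈ 310.6
  x_2 = (0.45·130 + 0.70·60) / 0.4025 = 100.50 / 0.4025 ≈ 249.7

x_1 = 310.6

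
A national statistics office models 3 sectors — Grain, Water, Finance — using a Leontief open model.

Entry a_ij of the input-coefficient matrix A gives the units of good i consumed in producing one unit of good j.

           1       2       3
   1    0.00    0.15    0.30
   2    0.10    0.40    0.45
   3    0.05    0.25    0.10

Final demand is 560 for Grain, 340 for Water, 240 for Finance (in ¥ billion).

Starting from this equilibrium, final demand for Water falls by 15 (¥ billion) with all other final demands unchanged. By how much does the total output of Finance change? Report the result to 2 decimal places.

Δx_3 = -9.80

I − A =
  [   1.00    -0.15    -0.30]
  [  -0.10     0.60    -0.45]
  [  -0.05    -0.25     0.90]
Cofactors of I−A, C_ij = (−1)^(i+j)·(minor ij) (rows/columns in the sector order above):
  C_11 = (0.60)(0.90) − (-0.45)(-0.25) = 0.4275
  C_12 = −[(-0.10)(0.90) − (-0.45)(-0.05)] = 0.1125
  C_13 = (-0.10)(-0.25) − (0.60)(-0.05) = 0.0550
  C_21 = −[(-0.15)(0.90) − (-0.30)(-0.25)] = 0.2100
  C_22 = (1.00)(0.90) − (-0.30)(-0.05) = 0.8850
  C_23 = −[(1.00)(-0.25) − (-0.15)(-0.05)] = 0.2575
  C_31 = (-0.15)(-0.45) − (-0.30)(0.60) = 0.2475
  C_32 = −[(1.00)(-0.45) − (-0.30)(-0.10)] = 0.4800
  C_33 = (1.00)(0.60) − (-0.15)(-0.10) = 0.5850
det(I−A) = Σ_j (I−A)_1j·C_1j = (1.00)(0.4275) + (-0.15)(0.1125) + (-0.30)(0.0550) = 0.394125
adj(I−A) = Cᵀ =
  [ 0.4275   0.2100   0.2475]
  [ 0.1125   0.8850   0.4800]
  [ 0.0550   0.2575   0.5850]
(I − A)⁻¹ = adj(I−A) / det(I−A) ≈
  [   1.0847     0.5328     0.6280]
  [   0.2854     2.2455     1.2179]
  [   0.1395     0.6533     1.4843]
Δx = (I − A)⁻¹ Δd with Δd having -15 in the Water component and 0 elsewhere.
So Δx_3 = L_32 · (-15), where L_32 = adj(I−A)_32 / det(I−A) = 0.2575 / 0.394125.
Δx_3 = 0.2575 × (-15) / 0.394125 = -3.8625 / 0.394125 ≈ -9.80.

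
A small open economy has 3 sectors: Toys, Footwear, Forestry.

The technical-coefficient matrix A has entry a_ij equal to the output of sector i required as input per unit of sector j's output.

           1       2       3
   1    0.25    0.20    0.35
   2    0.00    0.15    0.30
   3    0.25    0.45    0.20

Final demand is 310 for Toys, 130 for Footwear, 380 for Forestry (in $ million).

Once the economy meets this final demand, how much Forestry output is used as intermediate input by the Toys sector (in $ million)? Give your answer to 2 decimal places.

z_31 = 270.90

I − A =
  [   0.75    -0.20    -0.35]
  [   0.00     0.85    -0.30]
  [  -0.25    -0.45     0.80]
Cofactors of I−A, C_ij = (−1)^(i+j)·(minor ij) (rows/columns in the sector order above):
  C_11 = (0.85)(0.80) − (-0.30)(-0.45) = 0.5450
  C_12 = −[(0.00)(0.80) − (-0.30)(-0.25)] = 0.0750
  C_13 = (0.00)(-0.45) − (0.85)(-0.25) = 0.2125
  C_21 = −[(-0.20)(0.80) − (-0.35)(-0.45)] = 0.3175
  C_22 = (0.75)(0.80) − (-0.35)(-0.25) = 0.5125
  C_23 = −[(0.75)(-0.45) − (-0.20)(-0.25)] = 0.3875
  C_31 = (-0.20)(-0.30) − (-0.35)(0.85) = 0.3575
  C_32 = −[(0.75)(-0.30) − (-0.35)(0.00)] = 0.2250
  C_33 = (0.75)(0.85) − (-0.20)(0.00) = 0.6375
det(I−A) = Σ_j (I−A)_1j·C_1j = (0.75)(0.5450) + (-0.20)(0.0750) + (-0.35)(0.2125) = 0.319375
adj(I−A) = Cᵀ =
  [ 0.5450   0.3175   0.3575]
  [ 0.0750   0.5125   0.2250]
  [ 0.2125   0.3875   0.6375]
(I − A)⁻¹ = adj(I−A) / det(I−A) ≈
  [   1.7065     0.9941     1.1194]
  [   0.2348     1.6047     0.7045]
  [   0.6654     1.2133     1.9961]
First solve x = (I − A)⁻¹ d = adj(I−A)·d / det(I−A); in particular x_1 = (0.5450·310 + 0.3175·130 + 0.3575·380) / 0.319375 = 346.075 / 0.319375 ≈ 1083.6008.
Intermediate flow from 3 to 1: z_31 = a_31 · x_1 = 0.25 × 346.075 / 0.319375 = 86.51875 / 0.319375 ≈ 270.90.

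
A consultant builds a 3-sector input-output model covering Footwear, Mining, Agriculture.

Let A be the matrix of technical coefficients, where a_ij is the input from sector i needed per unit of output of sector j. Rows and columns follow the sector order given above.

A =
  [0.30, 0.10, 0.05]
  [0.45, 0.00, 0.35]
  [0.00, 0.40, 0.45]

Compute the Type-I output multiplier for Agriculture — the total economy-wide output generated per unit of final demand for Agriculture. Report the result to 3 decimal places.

I − A =
  [   0.70    -0.10    -0.05]
  [  -0.45     1.00    -0.35]
  [   0.00    -0.40     0.55]
Cofactors of I−A, C_ij = (−1)^(i+j)·(minor ij) (rows/columns in the sector order above):
  C_11 = (1.00)(0.55) − (-0.35)(-0.40) = 0.4100
  C_12 = −[(-0.45)(0.55) − (-0.35)(0.00)] = 0.2475
  C_13 = (-0.45)(-0.40) − (1.00)(0.00) = 0.1800
  C_21 = −[(-0.10)(0.55) − (-0.05)(-0.40)] = 0.0750
  C_22 = (0.70)(0.55) − (-0.05)(0.00) = 0.3850
  C_23 = −[(0.70)(-0.40) − (-0.10)(0.00)] = 0.2800
  C_31 = (-0.10)(-0.35) − (-0.05)(1.00) = 0.0850
  C_32 = −[(0.70)(-0.35) − (-0.05)(-0.45)] = 0.2675
  C_33 = (0.70)(1.00) − (-0.10)(-0.45) = 0.6550
det(I−A) = Σ_j (I−A)_1j·C_1j = (0.70)(0.4100) + (-0.10)(0.2475) + (-0.05)(0.1800) = 0.25325
adj(I−A) = Cᵀ =
  [ 0.4100   0.0750   0.0850]
  [ 0.2475   0.3850   0.2675]
  [ 0.1800   0.2800   0.6550]
(I − A)⁻¹ = adj(I−A) / det(I−A) ≈
  [   1.6190     0.2962     0.3356]
  [   0.9773     1.5202     1.0563]
  [   0.7108     1.1056     2.5864]
The output multiplier for sector j is the column-j sum of the Leontief inverse (I − A)⁻¹ = adj(I−A) / det(I−A).
Column A of adj(I−A): (0.0850, 0.2675, 0.6550); det(I−A) = 0.25325.
m_A = (0.0850 + 0.2675 + 0.6550) / 0.25325 = 1.0075 / 0.25325 ≈ 3.978.

m_A = 3.978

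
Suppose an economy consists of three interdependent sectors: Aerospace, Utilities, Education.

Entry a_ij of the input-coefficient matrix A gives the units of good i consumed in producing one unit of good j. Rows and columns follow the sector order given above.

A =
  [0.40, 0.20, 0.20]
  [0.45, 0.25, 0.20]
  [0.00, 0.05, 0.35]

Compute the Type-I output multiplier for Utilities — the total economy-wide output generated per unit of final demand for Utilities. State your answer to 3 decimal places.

I − A =
  [   0.60    -0.20    -0.20]
  [  -0.45     0.75    -0.20]
  [   0.00    -0.05     0.65]
Cofactors of I−A, C_ij = (−1)^(i+j)·(minor ij) (rows/columns in the sector order above):
  C_11 = (0.75)(0.65) − (-0.20)(-0.05) = 0.4775
  C_12 = −[(-0.45)(0.65) − (-0.20)(0.00)] = 0.2925
  C_13 = (-0.45)(-0.05) − (0.75)(0.00) = 0.0225
  C_21 = −[(-0.20)(0.65) − (-0.20)(-0.05)] = 0.1400
  C_22 = (0.60)(0.65) − (-0.20)(0.00) = 0.3900
  C_23 = −[(0.60)(-0.05) − (-0.20)(0.00)] = 0.0300
  C_31 = (-0.20)(-0.20) − (-0.20)(0.75) = 0.1900
  C_32 = −[(0.60)(-0.20) − (-0.20)(-0.45)] = 0.2100
  C_33 = (0.60)(0.75) − (-0.20)(-0.45) = 0.3600
det(I−A) = Σ_j (I−A)_1j·C_1j = (0.60)(0.4775) + (-0.20)(0.2925) + (-0.20)(0.0225) = 0.2235
adj(I−A) = Cᵀ =
  [ 0.4775   0.1400   0.1900]
  [ 0.2925   0.3900   0.2100]
  [ 0.0225   0.0300   0.3600]
(I − A)⁻¹ = adj(I−A) / det(I−A) ≈
  [   2.1365     0.6264     0.8501]
  [   1.3087     1.7450     0.9396]
  [   0.1007     0.1342     1.6107]
The output multiplier for sector j is the column-j sum of the Leontief inverse (I − A)⁻¹ = adj(I−A) / det(I−A).
Column U of adj(I−A): (0.1400, 0.3900, 0.0300); det(I−A) = 0.2235.
m_U = (0.1400 + 0.3900 + 0.0300) / 0.2235 = 0.56 / 0.2235 ≈ 2.506.

m_U = 2.506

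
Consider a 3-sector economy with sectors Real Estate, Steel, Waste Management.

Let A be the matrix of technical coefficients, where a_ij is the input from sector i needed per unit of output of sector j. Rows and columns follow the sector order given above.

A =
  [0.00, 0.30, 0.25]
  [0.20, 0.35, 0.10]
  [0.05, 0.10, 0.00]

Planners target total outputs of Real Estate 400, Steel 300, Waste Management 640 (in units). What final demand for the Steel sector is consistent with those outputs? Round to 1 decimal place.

d_2 = 51.0

I − A =
  [   1.00    -0.30    -0.25]
  [  -0.20     0.65    -0.10]
  [  -0.05    -0.10     1.00]
d = (I − A) x:
  d_1 = (+1.00)·400 + (-0.30)·300 + (-0.25)·640 = 150.0
  d_2 = (-0.20)·400 + (+0.65)·300 + (-0.10)·640 = 51.0
  d_3 = (-0.05)·400 + (-0.10)·300 + (+1.00)·640 = 590.0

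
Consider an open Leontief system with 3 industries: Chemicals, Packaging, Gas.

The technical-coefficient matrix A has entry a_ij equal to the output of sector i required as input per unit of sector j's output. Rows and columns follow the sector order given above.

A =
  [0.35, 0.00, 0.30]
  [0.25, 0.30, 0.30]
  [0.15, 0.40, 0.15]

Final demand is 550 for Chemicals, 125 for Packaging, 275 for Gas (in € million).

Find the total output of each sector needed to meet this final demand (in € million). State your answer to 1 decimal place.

I − A =
  [   0.65     0.00    -0.30]
  [  -0.25     0.70    -0.30]
  [  -0.15    -0.40     0.85]
Cofactors of I−A, C_ij = (−1)^(i+j)·(minor ij) (rows/columns in the sector order above):
  C_11 = (0.70)(0.85) − (-0.30)(-0.40) = 0.4750
  C_12 = −[(-0.25)(0.85) − (-0.30)(-0.15)] = 0.2575
  C_13 = (-0.25)(-0.40) − (0.70)(-0.15) = 0.2050
  C_21 = −[(0.00)(0.85) − (-0.30)(-0.40)] = 0.1200
  C_22 = (0.65)(0.85) − (-0.30)(-0.15) = 0.5075
  C_23 = −[(0.65)(-0.40) − (0.00)(-0.15)] = 0.2600
  C_31 = (0.00)(-0.30) − (-0.30)(0.70) = 0.2100
  C_32 = −[(0.65)(-0.30) − (-0.30)(-0.25)] = 0.2700
  C_33 = (0.65)(0.70) − (0.00)(-0.25) = 0.4550
det(I−A) = Σ_j (I−A)_1j·C_1j = (0.65)(0.4750) + (0.00)(0.2575) + (-0.30)(0.2050) = 0.24725
adj(I−A) = Cᵀ =
  [ 0.4750   0.1200   0.2100]
  [ 0.2575   0.5075   0.2700]
  [ 0.2050   0.2600   0.4550]
(I − A)⁻¹ = adj(I−A) / det(I−A) ≈
  [   1.9211     0.4853     0.8493]
  [   1.0415     2.0526     1.0920]
  [   0.8291     1.0516     1.8402]
x = (I − A)⁻¹ d = adj(I−A)·d / det(I−A), with det(I−A) = 0.24725:
  x_1 = (0.4750·550 + 0.1200·125 + 0.2100·275) / 0.24725 = 334.00 / 0.24725 ≈ 1350.9
  x_2 = (0.2575·550 + 0.5075·125 + 0.2700·275) / 0.24725 = 279.3125 / 0.24725 ≈ 1129.7
  x_3 = (0.2050·550 + 0.2600·125 + 0.4550·275) / 0.24725 = 270.375 / 0.24725 ≈ 1093.5

x_1 = 1350.9, x_2 = 1129.7, x_3 = 1093.5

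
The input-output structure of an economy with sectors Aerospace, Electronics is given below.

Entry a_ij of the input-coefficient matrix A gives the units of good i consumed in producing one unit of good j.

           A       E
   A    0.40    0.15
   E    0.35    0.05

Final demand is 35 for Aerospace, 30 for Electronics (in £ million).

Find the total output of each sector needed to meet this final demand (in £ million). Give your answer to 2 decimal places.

x_A = 72.95, x_E = 58.45

I − A =
  [   0.60    -0.15]
  [  -0.35     0.95]
det(I−A) = (0.60)(0.95) − (-0.15)(-0.35) = 0.5175
adj(I−A) = [[0.95, 0.15], [0.35, 0.60]]
(I − A)⁻¹ = adj(I−A) / det(I−A) ≈
  [   1.8357     0.2899]
  [   0.6763     1.1594]
x = (I − A)⁻¹ d = adj(I−A)·d / det(I−A), with det(I−A) = 0.5175:
  x_A = (0.95·35 + 0.15·30) / 0.5175 = 37.75 / 0.5175 ≈ 72.95
  x_E = (0.35·35 + 0.60·30) / 0.5175 = 30.25 / 0.5175 ≈ 58.45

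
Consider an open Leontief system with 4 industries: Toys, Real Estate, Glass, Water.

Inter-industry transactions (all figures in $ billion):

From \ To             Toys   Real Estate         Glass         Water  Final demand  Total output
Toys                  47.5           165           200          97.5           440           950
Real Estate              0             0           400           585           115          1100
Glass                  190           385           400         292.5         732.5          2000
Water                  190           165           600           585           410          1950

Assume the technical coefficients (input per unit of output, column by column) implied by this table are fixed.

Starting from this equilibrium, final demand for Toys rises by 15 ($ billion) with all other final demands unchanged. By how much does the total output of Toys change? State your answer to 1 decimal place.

Δx_1 = 17.9

Technical coefficients a_ij = z_ij / X_j:
  a_11 = 47.5/950 = 0.05, a_21 = 0/950 = 0.00, a_31 = 190/950 = 0.20, a_41 = 190/950 = 0.20
  a_12 = 165/1100 = 0.15, a_22 = 0/1100 = 0.00, a_32 = 385/1100 = 0.35, a_42 = 165/1100 = 0.15
  a_13 = 200/2000 = 0.10, a_23 = 400/2000 = 0.20, a_33 = 400/2000 = 0.20, a_43 = 600/2000 = 0.30
  a_14 = 97.5/1950 = 0.05, a_24 = 585/1950 = 0.30, a_34 = 292.5/1950 = 0.15, a_44 = 585/1950 = 0.30
I − A =
  [   0.95    -0.15    -0.10    -0.05]
  [   0.00     1.00    -0.20    -0.30]
  [  -0.20    -0.35     0.80    -0.15]
  [  -0.20    -0.15    -0.30     0.70]
Compute the cofactors C_ij = (−1)^(i+j)·(3×3 minor ij) of I−A; the adjugate is their transpose:
adj(I−A) = Cᵀ =
  [ 0.394000   0.115250   0.116500   0.102500]
  [ 0.100000   0.461250   0.222500   0.252500]
  [ 0.182000   0.277625   0.603250   0.261250]
  [ 0.212000   0.250750   0.339500   0.667500]
det(I−A) = Σ_j (I−A)_1j·C_1j = (0.95)(0.394000) + (-0.15)(0.100000) + (-0.10)(0.182000) + (-0.05)(0.212000) = 0.3305
(I − A)⁻¹ = adj(I−A) / det(I−A) ≈
  [   1.1921     0.3487     0.3525     0.3101]
  [   0.3026     1.3956     0.6732     0.7640]
  [   0.5507     0.8400     1.8253     0.7905]
  [   0.6415     0.7587     1.0272     2.0197]
Δx = (I − A)⁻¹ Δd with Δd having +15 in the Toys component and 0 elsewhere.
So Δx_1 = L_11 · (+15), where L_11 = adj(I−A)_11 / det(I−A) = 0.394000 / 0.3305.
Δx_1 = 0.394000 × (+15) / 0.3305 = 5.91 / 0.3305 ≈ 17.9.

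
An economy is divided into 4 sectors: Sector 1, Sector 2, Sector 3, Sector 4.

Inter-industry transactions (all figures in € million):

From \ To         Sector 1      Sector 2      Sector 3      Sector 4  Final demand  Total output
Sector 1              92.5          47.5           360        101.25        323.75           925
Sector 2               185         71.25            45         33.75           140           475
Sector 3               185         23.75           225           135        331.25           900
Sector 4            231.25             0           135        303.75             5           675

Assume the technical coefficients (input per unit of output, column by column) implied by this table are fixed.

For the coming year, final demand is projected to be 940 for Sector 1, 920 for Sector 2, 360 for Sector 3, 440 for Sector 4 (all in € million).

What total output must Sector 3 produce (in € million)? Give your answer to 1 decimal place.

x_3 = 1950.4

Technical coefficients a_ij = z_ij / X_j:
  a_11 = 92.5/925 = 0.10, a_21 = 185/925 = 0.20, a_31 = 185/925 = 0.20, a_41 = 231.25/925 = 0.25
  a_12 = 47.5/475 = 0.10, a_22 = 71.25/475 = 0.15, a_32 = 23.75/475 = 0.05, a_42 = 0/475 = 0.00
  a_13 = 360/900 = 0.40, a_23 = 45/900 = 0.05, a_33 = 225/900 = 0.25, a_43 = 135/900 = 0.15
  a_14 = 101.25/675 = 0.15, a_24 = 33.75/675 = 0.05, a_34 = 135/675 = 0.20, a_44 = 303.75/675 = 0.45
I − A =
  [   0.90    -0.10    -0.40    -0.15]
  [  -0.20     0.85    -0.05    -0.05]
  [  -0.20    -0.05     0.75    -0.20]
  [  -0.25     0.00    -0.15     0.55]
Compute the cofactors C_ij = (−1)^(i+j)·(3×3 minor ij) of I−A; the adjugate is their transpose:
adj(I−A) = Cᵀ =
  [ 0.323375   0.050375   0.209625   0.169000]
  [ 0.095375   0.247625   0.083125   0.078750]
  [ 0.142125   0.038875   0.376625   0.179250]
  [ 0.185750   0.033500   0.198000   0.483500]
det(I−A) = Σ_j (I−A)_1j·C_1j = (0.90)(0.323375) + (-0.10)(0.095375) + (-0.40)(0.142125) + (-0.15)(0.185750) = 0.1967875
(I − A)⁻¹ = adj(I−A) / det(I−A) ≈
  [   1.6433     0.2560     1.0652     0.8588]
  [   0.4847     1.2583     0.4224     0.4002]
  [   0.7222     0.1975     1.9139     0.9109]
  [   0.9439     0.1702     1.0062     2.4570]
x = (I − A)⁻¹ d = adj(I−A)·d / det(I−A), with det(I−A) = 0.1967875:
  x_1 = (0.323375·940 + 0.050375·920 + 0.209625·360 + 0.169000·440) / 0.1967875 = 500.1425 / 0.1967875 ≈ 2541.5
  x_2 = (0.095375·940 + 0.247625·920 + 0.083125·360 + 0.078750·440) / 0.1967875 = 382.0425 / 0.1967875 ≈ 1941.4
  x_3 = (0.142125·940 + 0.038875·920 + 0.376625·360 + 0.179250·440) / 0.1967875 = 383.8175 / 0.1967875 ≈ 1950.4
  x_4 = (0.185750·940 + 0.033500·920 + 0.198000·360 + 0.483500·440) / 0.1967875 = 489.445 / 0.1967875 ≈ 2487.2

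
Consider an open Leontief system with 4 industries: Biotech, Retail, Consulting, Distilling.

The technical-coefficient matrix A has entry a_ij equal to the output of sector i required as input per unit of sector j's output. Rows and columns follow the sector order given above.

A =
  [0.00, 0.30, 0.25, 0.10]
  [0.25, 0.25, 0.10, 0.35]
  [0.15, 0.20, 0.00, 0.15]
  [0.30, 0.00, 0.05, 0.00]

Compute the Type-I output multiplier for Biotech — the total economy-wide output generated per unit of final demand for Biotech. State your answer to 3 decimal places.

m_1 = 2.900

I − A =
  [   1.00    -0.30    -0.25    -0.10]
  [  -0.25     0.75    -0.10    -0.35]
  [  -0.15    -0.20     1.00    -0.15]
  [  -0.30     0.00    -0.05     1.00]
Compute the cofactors C_ij = (−1)^(i+j)·(3×3 minor ij) of I−A; the adjugate is their transpose:
adj(I−A) = Cᵀ =
  [ 0.720875   0.348750   0.226500   0.228125]
  [ 0.375250   0.913000   0.204500   0.387750]
  [ 0.217250   0.252500   0.621000   0.203250]
  [ 0.227125   0.117250   0.099000   0.609875]
det(I−A) = Σ_j (I−A)_1j·C_1j = (1.00)(0.720875) + (-0.30)(0.375250) + (-0.25)(0.217250) + (-0.10)(0.227125) = 0.531275
(I − A)⁻¹ = adj(I−A) / det(I−A) ≈
  [   1.3569     0.6564     0.4263     0.4294]
  [   0.7063     1.7185     0.3849     0.7298]
  [   0.4089     0.4753     1.1689     0.3826]
  [   0.4275     0.2207     0.1863     1.1479]
The output multiplier for sector j is the column-j sum of the Leontief inverse (I − A)⁻¹ = adj(I−A) / det(I−A).
Column 1 of adj(I−A): (0.720875, 0.375250, 0.217250, 0.227125); det(I−A) = 0.531275.
m_1 = (0.720875 + 0.375250 + 0.217250 + 0.227125) / 0.531275 = 1.5405 / 0.531275 ≈ 2.900.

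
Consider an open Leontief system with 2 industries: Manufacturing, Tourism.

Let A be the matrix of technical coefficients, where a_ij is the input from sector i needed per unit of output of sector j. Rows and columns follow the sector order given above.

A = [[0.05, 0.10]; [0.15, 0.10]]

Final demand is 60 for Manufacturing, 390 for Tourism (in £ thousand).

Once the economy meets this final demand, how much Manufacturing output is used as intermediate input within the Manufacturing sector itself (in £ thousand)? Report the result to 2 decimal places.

I − A =
  [   0.95    -0.10]
  [  -0.15     0.90]
det(I−A) = (0.95)(0.90) − (-0.10)(-0.15) = 0.8400
adj(I−A) = [[0.90, 0.10], [0.15, 0.95]]
(I − A)⁻¹ = adj(I−A) / det(I−A) ≈
  [   1.0714     0.1190]
  [   0.1786     1.1310]
First solve x = (I − A)⁻¹ d = adj(I−A)·d / det(I−A); in particular x_M = (0.90·60 + 0.10·390) / 0.8400 = 93.00 / 0.8400 ≈ 110.7143.
Intermediate flow from M to M: z_MM = a_MM · x_M = 0.05 × 93.00 / 0.8400 = 4.65 / 0.8400 ≈ 5.54.

z_MM = 5.54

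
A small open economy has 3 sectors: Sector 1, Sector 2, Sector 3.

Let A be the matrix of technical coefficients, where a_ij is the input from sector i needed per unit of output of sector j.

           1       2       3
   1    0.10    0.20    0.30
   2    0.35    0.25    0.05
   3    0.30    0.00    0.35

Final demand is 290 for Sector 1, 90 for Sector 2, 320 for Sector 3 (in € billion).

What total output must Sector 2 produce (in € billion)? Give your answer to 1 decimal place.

I − A =
  [   0.90    -0.20    -0.30]
  [  -0.35     0.75    -0.05]
  [  -0.30     0.00     0.65]
Cofactors of I−A, C_ij = (−1)^(i+j)·(minor ij) (rows/columns in the sector order above):
  C_11 = (0.75)(0.65) − (-0.05)(0.00) = 0.4875
  C_12 = −[(-0.35)(0.65) − (-0.05)(-0.30)] = 0.2425
  C_13 = (-0.35)(0.00) − (0.75)(-0.30) = 0.2250
  C_21 = −[(-0.20)(0.65) − (-0.30)(0.00)] = 0.1300
  C_22 = (0.90)(0.65) − (-0.30)(-0.30) = 0.4950
  C_23 = −[(0.90)(0.00) − (-0.20)(-0.30)] = 0.0600
  C_31 = (-0.20)(-0.05) − (-0.30)(0.75) = 0.2350
  C_32 = −[(0.90)(-0.05) − (-0.30)(-0.35)] = 0.1500
  C_33 = (0.90)(0.75) − (-0.20)(-0.35) = 0.6050
det(I−A) = Σ_j (I−A)_1j·C_1j = (0.90)(0.4875) + (-0.20)(0.2425) + (-0.30)(0.2250) = 0.32275
adj(I−A) = Cᵀ =
  [ 0.4875   0.1300   0.2350]
  [ 0.2425   0.4950   0.1500]
  [ 0.2250   0.0600   0.6050]
(I − A)⁻¹ = adj(I−A) / det(I−A) ≈
  [   1.5105     0.4028     0.7281]
  [   0.7514     1.5337     0.4648]
  [   0.6971     0.1859     1.8745]
x = (I − A)⁻¹ d = adj(I−A)·d / det(I−A), with det(I−A) = 0.32275:
  x_1 = (0.4875·290 + 0.1300·90 + 0.2350·320) / 0.32275 = 228.275 / 0.32275 ≈ 707.3
  x_2 = (0.2425·290 + 0.4950·90 + 0.1500·320) / 0.32275 = 162.875 / 0.32275 ≈ 504.6
  x_3 = (0.2250·290 + 0.0600·90 + 0.6050·320) / 0.32275 = 264.25 / 0.32275 ≈ 818.7

x_2 = 504.6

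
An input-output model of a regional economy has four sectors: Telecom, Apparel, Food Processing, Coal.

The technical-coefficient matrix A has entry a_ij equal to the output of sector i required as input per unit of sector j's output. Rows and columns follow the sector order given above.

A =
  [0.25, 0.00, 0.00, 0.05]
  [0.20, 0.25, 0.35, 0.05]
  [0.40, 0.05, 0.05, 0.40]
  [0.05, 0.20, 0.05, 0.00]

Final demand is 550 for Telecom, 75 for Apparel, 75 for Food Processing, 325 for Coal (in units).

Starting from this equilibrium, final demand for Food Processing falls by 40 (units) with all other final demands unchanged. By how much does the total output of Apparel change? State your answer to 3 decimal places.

Δx_2 = -22.186

I − A =
  [   0.75     0.00     0.00    -0.05]
  [  -0.20     0.75    -0.35    -0.05]
  [  -0.40    -0.05     0.95    -0.40]
  [  -0.05    -0.20    -0.05     1.00]
Compute the cofactors C_ij = (−1)^(i+j)·(3×3 minor ij) of I−A; the adjugate is their transpose:
adj(I−A) = Cᵀ =
  [ 0.642375   0.009625   0.005375   0.034750]
  [ 0.336375   0.694125   0.264000   0.157125]
  [ 0.337125   0.101375   0.551125   0.242375]
  [ 0.116250   0.144375   0.080625   0.521250]
det(I−A) = Σ_j (I−A)_1j·C_1j = (0.75)(0.642375) + (0.00)(0.336375) + (0.00)(0.337125) + (-0.05)(0.116250) = 0.47596875
(I − A)⁻¹ = adj(I−A) / det(I−A) ≈
  [   1.3496     0.0202     0.0113     0.0730]
  [   0.7067     1.4583     0.5547     0.3301]
  [   0.7083     0.2130     1.1579     0.5092]
  [   0.2442     0.3033     0.1694     1.0951]
Δx = (I − A)⁻¹ Δd with Δd having -40 in the Food Processing component and 0 elsewhere.
So Δx_2 = L_23 · (-40), where L_23 = adj(I−A)_23 / det(I−A) = 0.264000 / 0.47596875.
Δx_2 = 0.264000 × (-40) / 0.47596875 = -10.56 / 0.47596875 ≈ -22.186.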